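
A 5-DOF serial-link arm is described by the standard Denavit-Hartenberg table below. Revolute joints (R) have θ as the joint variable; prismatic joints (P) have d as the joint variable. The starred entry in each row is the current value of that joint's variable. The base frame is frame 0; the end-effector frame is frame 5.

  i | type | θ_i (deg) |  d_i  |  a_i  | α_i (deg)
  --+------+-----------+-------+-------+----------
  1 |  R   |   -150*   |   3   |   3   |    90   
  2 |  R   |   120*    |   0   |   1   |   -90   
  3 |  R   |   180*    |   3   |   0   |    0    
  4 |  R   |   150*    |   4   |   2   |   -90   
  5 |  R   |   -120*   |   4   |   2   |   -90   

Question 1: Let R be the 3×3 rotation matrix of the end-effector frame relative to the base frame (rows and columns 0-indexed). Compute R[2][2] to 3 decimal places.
End-effector z-axis (col 2 of R) = (0.4833,0.7790,0.3995)
R[2][2] = 0.3995

0.400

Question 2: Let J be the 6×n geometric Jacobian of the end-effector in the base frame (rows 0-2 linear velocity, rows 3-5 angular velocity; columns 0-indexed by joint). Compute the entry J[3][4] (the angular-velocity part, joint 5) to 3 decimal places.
0.650

axis z_4 = (0.6495,-0.6250,0.4330); lever o_n−o_4 = (3.7721,-2.3995,0.1160)
cross product → J_v[:, 4] = (0.9665,1.5580,0.7990)
J_ω[:, 4] = z_4
entry J[3][4] = 0.6495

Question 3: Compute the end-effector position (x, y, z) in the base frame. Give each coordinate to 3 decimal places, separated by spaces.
7.107 0.681 1.982

after link 1: o_1 = (-2.5981, -1.5000, 3.0000)
after link 2: o_2 = (-2.1651, -1.2500, 3.8660)
after link 3: o_3 = (0.0849, 0.0490, 2.3660)
after link 4: o_4 = (3.3349, 3.0801, 1.8660)
after link 5: o_5 = (7.1071, 0.6806, 1.9821)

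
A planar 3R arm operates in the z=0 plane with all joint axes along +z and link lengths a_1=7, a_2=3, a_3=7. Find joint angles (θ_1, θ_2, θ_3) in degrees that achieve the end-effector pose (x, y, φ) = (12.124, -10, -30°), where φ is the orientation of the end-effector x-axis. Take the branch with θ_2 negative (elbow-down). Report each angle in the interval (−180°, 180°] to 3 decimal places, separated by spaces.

wrist centre = target − a_3·(cos φ, sin φ) = (6.0618, -6.5000)
cos θ_2 = (78.9957−7²−3²)/(2·7·3) = 0.4999; θ_2 = -60.0068° (elbow-down)
β = atan2(-6.5000,6.0618) = -46.9978°; ψ = atan2(-2.5983,8.4997) = -16.9978°
θ_1 = β − ψ = -30.0000°
θ_3 = φ − θ_1 − θ_2 = 60.0068° (wrapped to (-180°,180°])

-30.000 -60.007 60.007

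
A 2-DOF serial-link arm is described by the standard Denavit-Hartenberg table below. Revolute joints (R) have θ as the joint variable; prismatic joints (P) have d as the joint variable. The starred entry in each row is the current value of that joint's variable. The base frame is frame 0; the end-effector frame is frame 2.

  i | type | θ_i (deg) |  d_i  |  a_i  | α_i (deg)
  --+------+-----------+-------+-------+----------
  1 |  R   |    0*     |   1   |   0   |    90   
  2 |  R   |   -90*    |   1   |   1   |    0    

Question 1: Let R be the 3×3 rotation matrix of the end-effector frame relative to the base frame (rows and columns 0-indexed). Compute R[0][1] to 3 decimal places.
End-effector y-axis (col 1 of R) = (1.0000,0.0000,0.0000)
R[0][1] = 1.0000

1.000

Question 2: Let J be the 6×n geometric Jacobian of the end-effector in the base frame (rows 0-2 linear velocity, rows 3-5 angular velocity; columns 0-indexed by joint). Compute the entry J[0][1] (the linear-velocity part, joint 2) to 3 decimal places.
1.000

axis z_1 = (0.0000,-1.0000,0.0000); lever o_n−o_1 = (0.0000,-1.0000,-1.0000)
cross product → J_v[:, 1] = (1.0000,0.0000,0.0000)
J_ω[:, 1] = z_1
entry J[0][1] = 1.0000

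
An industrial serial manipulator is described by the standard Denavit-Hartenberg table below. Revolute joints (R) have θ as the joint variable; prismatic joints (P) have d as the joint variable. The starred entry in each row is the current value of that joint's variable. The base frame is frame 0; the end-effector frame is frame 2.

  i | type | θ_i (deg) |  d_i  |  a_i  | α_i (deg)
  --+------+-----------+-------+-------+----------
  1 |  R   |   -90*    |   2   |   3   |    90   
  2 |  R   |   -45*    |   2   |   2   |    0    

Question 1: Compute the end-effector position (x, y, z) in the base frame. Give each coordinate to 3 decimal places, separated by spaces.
after link 1: o_1 = (0.0000, -3.0000, 2.0000)
after link 2: o_2 = (-2.0000, -4.4142, 0.5858)

-2.000 -4.414 0.586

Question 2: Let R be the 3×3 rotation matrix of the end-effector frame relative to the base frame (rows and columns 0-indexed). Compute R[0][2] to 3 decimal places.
-1.000

End-effector z-axis (col 2 of R) = (-1.0000,-0.0000,0.0000)
R[0][2] = -1.0000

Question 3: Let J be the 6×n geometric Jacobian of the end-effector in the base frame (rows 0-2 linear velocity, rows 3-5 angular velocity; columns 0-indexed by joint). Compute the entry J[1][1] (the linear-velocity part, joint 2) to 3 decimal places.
axis z_1 = (-1.0000,-0.0000,0.0000); lever o_n−o_1 = (-2.0000,-1.4142,-1.4142)
cross product → J_v[:, 1] = (0.0000,-1.4142,1.4142)
J_ω[:, 1] = z_1
entry J[1][1] = -1.4142

-1.414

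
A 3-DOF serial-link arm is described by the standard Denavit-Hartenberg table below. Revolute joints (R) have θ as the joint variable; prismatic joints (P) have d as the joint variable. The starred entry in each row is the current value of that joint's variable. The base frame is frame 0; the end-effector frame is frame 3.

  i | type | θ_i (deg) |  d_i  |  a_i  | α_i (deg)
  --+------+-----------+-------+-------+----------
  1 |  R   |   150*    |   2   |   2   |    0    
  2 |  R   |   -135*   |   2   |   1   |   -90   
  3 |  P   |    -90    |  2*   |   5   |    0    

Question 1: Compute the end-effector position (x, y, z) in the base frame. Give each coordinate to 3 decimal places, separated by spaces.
after link 1: o_1 = (-1.7321, 1.0000, 2.0000)
after link 2: o_2 = (-0.7661, 1.2588, 4.0000)
after link 3: o_3 = (-1.2838, 3.1907, 9.0000)

-1.284 3.191 9.000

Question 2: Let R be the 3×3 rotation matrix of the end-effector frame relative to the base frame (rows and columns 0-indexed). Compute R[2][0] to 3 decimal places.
1.000

End-effector x-axis (col 0 of R) = (0.0000,-0.0000,1.0000)
R[2][0] = 1.0000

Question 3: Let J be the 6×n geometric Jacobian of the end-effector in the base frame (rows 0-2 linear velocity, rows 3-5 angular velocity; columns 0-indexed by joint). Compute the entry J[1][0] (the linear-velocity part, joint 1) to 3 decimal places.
axis z_0 = ẑ; lever o_n−o_0 = (-1.2838,3.1907,9.0000)
cross product → J_v[:, 0] = (-3.1907,-1.2838,0.0000)
J_ω[:, 0] = z_0
entry J[1][0] = -1.2838

-1.284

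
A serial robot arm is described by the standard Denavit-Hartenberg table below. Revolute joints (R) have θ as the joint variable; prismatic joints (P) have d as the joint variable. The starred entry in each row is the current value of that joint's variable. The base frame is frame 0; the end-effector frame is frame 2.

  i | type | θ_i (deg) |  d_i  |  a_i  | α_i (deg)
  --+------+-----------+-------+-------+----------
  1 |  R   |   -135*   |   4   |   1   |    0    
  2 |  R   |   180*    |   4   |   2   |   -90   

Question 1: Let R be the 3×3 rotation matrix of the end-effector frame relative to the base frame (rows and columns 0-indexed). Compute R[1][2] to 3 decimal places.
End-effector z-axis (col 2 of R) = (-0.7071,0.7071,0.0000)
R[1][2] = 0.7071

0.707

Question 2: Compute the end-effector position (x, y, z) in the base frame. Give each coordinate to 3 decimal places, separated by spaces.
0.707 0.707 8.000

after link 1: o_1 = (-0.7071, -0.7071, 4.0000)
after link 2: o_2 = (0.7071, 0.7071, 8.0000)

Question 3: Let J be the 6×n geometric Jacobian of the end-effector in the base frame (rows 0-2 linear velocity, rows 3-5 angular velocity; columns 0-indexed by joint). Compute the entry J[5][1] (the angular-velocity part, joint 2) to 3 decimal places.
axis z_1 = (0.0000,0.0000,1.0000); lever o_n−o_1 = (1.4142,1.4142,4.0000)
cross product → J_v[:, 1] = (-1.4142,1.4142,0.0000)
J_ω[:, 1] = z_1
entry J[5][1] = 1.0000

1.000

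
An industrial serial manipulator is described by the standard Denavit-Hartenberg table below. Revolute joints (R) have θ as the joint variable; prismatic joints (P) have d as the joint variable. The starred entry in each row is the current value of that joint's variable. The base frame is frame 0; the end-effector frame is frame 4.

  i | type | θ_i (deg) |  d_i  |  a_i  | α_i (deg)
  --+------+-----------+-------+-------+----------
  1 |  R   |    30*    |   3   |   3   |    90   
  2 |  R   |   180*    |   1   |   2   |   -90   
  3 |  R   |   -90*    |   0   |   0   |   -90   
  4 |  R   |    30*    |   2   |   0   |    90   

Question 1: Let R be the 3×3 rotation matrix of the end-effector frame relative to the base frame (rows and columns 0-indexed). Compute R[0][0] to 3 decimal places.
0.433

End-effector x-axis (col 0 of R) = (0.4330,-0.7500,0.5000)
R[0][0] = 0.4330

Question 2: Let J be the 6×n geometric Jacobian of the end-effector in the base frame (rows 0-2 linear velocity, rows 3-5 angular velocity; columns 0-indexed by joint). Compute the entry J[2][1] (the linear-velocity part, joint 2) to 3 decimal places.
axis z_1 = (0.5000,-0.8660,0.0000); lever o_n−o_1 = (-2.9641,-2.8660,0.0000)
cross product → J_v[:, 1] = (-0.0000,-0.0000,-4.0000)
J_ω[:, 1] = z_1
entry J[2][1] = -4.0000

-4.000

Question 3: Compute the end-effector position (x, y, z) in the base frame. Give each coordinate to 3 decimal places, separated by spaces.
-0.366 -1.366 3.000

after link 1: o_1 = (2.5981, 1.5000, 3.0000)
after link 2: o_2 = (1.3660, -0.3660, 3.0000)
after link 3: o_3 = (1.3660, -0.3660, 3.0000)
after link 4: o_4 = (-0.3660, -1.3660, 3.0000)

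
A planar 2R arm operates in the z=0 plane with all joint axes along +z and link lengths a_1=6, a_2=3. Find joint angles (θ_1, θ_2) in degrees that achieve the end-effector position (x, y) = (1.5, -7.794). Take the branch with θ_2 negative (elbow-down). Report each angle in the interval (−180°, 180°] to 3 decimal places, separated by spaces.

-59.998 -60.007

cos θ_2 = (62.9964−6²−3²)/(2·6·3) = 0.4999; θ_2 = -60.0065° (elbow-down)
β = atan2(-7.7940,1.5000) = -79.1063°; ψ = atan2(-2.5982,7.4997) = -19.1085°
θ_1 = β − ψ = -59.9978°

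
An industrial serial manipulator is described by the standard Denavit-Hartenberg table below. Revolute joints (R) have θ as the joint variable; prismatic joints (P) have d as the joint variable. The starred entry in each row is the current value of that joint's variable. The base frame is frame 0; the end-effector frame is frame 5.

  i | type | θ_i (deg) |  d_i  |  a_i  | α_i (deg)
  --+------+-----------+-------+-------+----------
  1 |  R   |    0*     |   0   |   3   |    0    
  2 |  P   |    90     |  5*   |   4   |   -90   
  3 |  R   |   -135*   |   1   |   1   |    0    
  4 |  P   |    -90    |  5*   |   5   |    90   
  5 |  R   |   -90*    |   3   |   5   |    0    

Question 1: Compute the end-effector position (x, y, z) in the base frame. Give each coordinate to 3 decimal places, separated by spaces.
after link 1: o_1 = (3.0000, 0.0000, 0.0000)
after link 2: o_2 = (3.0000, 4.0000, 5.0000)
after link 3: o_3 = (2.0000, 3.2929, 5.7071)
after link 4: o_4 = (-3.0000, -0.2426, 2.1716)
after link 5: o_5 = (2.0000, 1.8787, 0.0503)

2.000 1.879 0.050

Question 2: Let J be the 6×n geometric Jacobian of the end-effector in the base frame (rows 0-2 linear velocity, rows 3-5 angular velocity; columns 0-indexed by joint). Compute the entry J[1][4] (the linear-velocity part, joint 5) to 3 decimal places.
-3.536

axis z_4 = (-0.0000,0.7071,-0.7071); lever o_n−o_4 = (5.0000,2.1213,-2.1213)
cross product → J_v[:, 4] = (-0.0000,-3.5355,-3.5355)
J_ω[:, 4] = z_4
entry J[1][4] = -3.5355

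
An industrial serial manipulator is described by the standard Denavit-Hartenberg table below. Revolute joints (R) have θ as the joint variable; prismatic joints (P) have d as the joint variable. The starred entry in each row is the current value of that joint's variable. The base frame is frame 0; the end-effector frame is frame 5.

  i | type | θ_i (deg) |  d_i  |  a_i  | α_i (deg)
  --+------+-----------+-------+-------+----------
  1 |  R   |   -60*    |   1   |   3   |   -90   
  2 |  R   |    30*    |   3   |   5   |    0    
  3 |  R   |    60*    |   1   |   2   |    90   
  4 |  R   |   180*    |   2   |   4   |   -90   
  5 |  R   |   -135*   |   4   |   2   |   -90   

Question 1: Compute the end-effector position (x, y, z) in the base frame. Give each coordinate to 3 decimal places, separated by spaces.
after link 1: o_1 = (1.5000, -2.5981, 1.0000)
after link 2: o_2 = (6.2631, -4.8481, -1.5000)
after link 3: o_3 = (7.1292, -4.3481, -3.5000)
after link 4: o_4 = (8.1292, -6.0801, 0.5000)
after link 5: o_5 = (5.3722, -9.3049, -0.9142)

5.372 -9.305 -0.914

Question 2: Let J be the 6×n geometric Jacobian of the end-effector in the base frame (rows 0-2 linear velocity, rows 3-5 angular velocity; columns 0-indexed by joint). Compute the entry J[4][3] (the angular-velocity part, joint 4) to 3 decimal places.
-0.866

axis z_3 = (0.5000,-0.8660,0.0000); lever o_n−o_3 = (-1.7570,-4.9568,2.5858)
cross product → J_v[:, 3] = (-2.2394,-1.2929,-4.0000)
J_ω[:, 3] = z_3
entry J[4][3] = -0.8660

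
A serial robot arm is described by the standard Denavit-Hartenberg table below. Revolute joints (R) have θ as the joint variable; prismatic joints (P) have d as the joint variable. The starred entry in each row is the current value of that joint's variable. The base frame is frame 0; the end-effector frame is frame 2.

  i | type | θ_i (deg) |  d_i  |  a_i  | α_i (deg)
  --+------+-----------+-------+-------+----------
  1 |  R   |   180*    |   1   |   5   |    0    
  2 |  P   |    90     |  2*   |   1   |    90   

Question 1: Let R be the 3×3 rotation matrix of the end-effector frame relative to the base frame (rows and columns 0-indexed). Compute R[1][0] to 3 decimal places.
-1.000

End-effector x-axis (col 0 of R) = (-0.0000,-1.0000,0.0000)
R[1][0] = -1.0000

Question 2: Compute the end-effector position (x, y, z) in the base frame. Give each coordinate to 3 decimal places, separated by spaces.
after link 1: o_1 = (-5.0000, 0.0000, 1.0000)
after link 2: o_2 = (-5.0000, -1.0000, 3.0000)

-5.000 -1.000 3.000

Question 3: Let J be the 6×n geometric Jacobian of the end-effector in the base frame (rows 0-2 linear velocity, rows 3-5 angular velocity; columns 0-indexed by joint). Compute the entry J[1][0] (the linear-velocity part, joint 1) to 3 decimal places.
axis z_0 = ẑ; lever o_n−o_0 = (-5.0000,-1.0000,3.0000)
cross product → J_v[:, 0] = (1.0000,-5.0000,0.0000)
J_ω[:, 0] = z_0
entry J[1][0] = -5.0000

-5.000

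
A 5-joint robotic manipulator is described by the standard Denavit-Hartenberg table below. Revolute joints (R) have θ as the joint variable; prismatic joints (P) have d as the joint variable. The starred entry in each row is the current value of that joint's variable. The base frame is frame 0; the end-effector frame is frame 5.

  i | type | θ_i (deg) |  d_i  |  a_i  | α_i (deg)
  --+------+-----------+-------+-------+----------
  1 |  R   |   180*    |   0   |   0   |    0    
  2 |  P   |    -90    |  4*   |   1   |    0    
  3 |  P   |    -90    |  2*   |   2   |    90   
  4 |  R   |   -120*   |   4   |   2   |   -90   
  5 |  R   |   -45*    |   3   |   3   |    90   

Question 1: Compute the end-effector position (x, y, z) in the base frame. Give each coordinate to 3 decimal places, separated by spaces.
after link 1: o_1 = (0.0000, 0.0000, 0.0000)
after link 2: o_2 = (0.0000, 1.0000, 4.0000)
after link 3: o_3 = (2.0000, 1.0000, 6.0000)
after link 4: o_4 = (1.0000, -3.0000, 4.2679)
after link 5: o_5 = (2.5374, -5.1213, 0.9308)

2.537 -5.121 0.931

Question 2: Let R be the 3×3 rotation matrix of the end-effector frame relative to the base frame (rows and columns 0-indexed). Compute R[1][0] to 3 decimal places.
-0.707

End-effector x-axis (col 0 of R) = (-0.3536,-0.7071,-0.6124)
R[1][0] = -0.7071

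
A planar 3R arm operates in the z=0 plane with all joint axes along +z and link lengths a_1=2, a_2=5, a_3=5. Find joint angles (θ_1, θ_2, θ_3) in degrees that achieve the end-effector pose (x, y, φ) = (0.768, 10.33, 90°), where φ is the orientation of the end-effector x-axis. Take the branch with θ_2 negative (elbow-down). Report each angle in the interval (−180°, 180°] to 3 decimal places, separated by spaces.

150.002 -90.004 30.001

wrist centre = target − a_3·(cos φ, sin φ) = (0.7680, 5.3300)
cos θ_2 = (28.9987−2²−5²)/(2·2·5) = -0.0001; θ_2 = -90.0037° (elbow-down)
β = atan2(5.3300,0.7680) = 81.8007°; ψ = atan2(-5.0000,1.9997) = -68.2017°
θ_1 = β − ψ = 150.0024°
θ_3 = φ − θ_1 − θ_2 = 30.0012° (wrapped to (-180°,180°])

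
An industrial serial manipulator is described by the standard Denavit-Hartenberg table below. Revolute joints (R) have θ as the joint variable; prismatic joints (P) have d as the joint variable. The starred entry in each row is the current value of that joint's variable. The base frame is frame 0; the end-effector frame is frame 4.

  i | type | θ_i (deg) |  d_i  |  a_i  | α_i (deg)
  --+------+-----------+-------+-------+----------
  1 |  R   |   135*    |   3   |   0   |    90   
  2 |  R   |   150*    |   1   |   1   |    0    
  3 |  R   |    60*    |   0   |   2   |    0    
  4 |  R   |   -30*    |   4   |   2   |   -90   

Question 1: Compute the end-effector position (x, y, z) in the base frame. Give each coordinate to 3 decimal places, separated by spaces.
after link 1: o_1 = (0.0000, 0.0000, 3.0000)
after link 2: o_2 = (1.3195, 0.0947, 3.5000)
after link 3: o_3 = (2.5442, -1.1300, 2.5000)
after link 4: o_4 = (6.7869, 0.2842, 2.5000)

6.787 0.284 2.500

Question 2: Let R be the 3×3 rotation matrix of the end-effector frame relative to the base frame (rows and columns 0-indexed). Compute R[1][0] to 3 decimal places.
-0.707

End-effector x-axis (col 0 of R) = (0.7071,-0.7071,-0.0000)
R[1][0] = -0.7071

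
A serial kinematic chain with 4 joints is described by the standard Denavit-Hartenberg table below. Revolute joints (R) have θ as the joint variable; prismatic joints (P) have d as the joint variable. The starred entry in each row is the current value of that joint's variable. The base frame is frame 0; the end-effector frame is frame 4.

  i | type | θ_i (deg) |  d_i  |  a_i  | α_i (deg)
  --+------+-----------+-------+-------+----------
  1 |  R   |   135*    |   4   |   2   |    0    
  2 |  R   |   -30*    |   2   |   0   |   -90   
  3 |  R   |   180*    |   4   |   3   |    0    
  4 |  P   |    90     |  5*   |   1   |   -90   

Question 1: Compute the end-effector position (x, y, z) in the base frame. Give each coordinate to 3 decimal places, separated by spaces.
-9.331 -3.813 7.000

after link 1: o_1 = (-1.4142, 1.4142, 4.0000)
after link 2: o_2 = (-1.4142, 1.4142, 6.0000)
after link 3: o_3 = (-4.5015, -2.5188, 6.0000)
after link 4: o_4 = (-9.3311, -3.8129, 7.0000)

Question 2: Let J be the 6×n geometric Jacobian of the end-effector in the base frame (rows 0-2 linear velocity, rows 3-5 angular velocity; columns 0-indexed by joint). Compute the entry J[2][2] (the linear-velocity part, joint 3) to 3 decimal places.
axis z_2 = (-0.9659,-0.2588,0.0000); lever o_n−o_2 = (-7.9169,-5.2271,1.0000)
cross product → J_v[:, 2] = (-0.2588,0.9659,3.0000)
J_ω[:, 2] = z_2
entry J[2][2] = 3.0000

3.000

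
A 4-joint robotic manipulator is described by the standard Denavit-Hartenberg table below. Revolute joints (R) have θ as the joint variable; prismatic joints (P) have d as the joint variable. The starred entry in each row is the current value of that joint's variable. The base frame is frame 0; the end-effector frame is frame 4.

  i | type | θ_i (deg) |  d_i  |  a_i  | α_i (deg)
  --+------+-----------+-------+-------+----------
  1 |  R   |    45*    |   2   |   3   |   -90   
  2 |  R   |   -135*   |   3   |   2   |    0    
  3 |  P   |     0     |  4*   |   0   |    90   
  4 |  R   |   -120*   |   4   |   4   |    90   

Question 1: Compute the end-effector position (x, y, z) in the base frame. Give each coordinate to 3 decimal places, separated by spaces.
after link 1: o_1 = (2.1213, 2.1213, 2.0000)
after link 2: o_2 = (-1.0000, 3.2426, 3.4142)
after link 3: o_3 = (-3.8284, 6.0711, 3.4142)
after link 4: o_4 = (-2.3789, 2.6216, -0.8284)

-2.379 2.622 -0.828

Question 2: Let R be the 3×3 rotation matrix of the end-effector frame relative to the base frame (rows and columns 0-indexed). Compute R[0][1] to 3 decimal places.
-0.500

End-effector y-axis (col 1 of R) = (-0.5000,-0.5000,-0.7071)
R[0][1] = -0.5000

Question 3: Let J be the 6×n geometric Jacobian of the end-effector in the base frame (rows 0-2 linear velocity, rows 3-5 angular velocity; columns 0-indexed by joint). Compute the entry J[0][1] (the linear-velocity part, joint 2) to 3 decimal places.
axis z_1 = (-0.7071,0.7071,0.0000); lever o_n−o_1 = (-4.5003,0.5003,-2.8284)
cross product → J_v[:, 1] = (-2.0000,-2.0000,2.8284)
J_ω[:, 1] = z_1
entry J[0][1] = -2.0000

-2.000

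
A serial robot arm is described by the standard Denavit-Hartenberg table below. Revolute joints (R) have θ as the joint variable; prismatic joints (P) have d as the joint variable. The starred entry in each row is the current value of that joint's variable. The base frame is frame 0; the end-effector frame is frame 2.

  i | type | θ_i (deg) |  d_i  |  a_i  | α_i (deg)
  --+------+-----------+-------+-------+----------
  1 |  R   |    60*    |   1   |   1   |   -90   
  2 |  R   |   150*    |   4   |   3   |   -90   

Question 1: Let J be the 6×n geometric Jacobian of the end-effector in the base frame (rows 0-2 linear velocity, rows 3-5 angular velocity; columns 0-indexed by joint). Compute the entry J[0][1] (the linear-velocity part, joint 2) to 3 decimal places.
-0.750

axis z_1 = (-0.8660,0.5000,0.0000); lever o_n−o_1 = (-4.7631,-0.2500,-1.5000)
cross product → J_v[:, 1] = (-0.7500,-1.2990,2.5981)
J_ω[:, 1] = z_1
entry J[0][1] = -0.7500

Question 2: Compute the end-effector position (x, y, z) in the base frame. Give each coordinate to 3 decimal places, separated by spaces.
after link 1: o_1 = (0.5000, 0.8660, 1.0000)
after link 2: o_2 = (-4.2631, 0.6160, -0.5000)

-4.263 0.616 -0.500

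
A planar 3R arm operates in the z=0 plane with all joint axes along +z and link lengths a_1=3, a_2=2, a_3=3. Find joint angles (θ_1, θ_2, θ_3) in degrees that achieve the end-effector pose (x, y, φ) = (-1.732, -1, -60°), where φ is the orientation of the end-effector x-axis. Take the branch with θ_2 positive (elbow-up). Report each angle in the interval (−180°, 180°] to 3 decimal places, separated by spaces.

119.999 90.002 89.999

wrist centre = target − a_3·(cos φ, sin φ) = (-3.2320, 1.5981)
cos θ_2 = (12.9997−3²−2²)/(2·3·2) = -0.0000; θ_2 = 90.0016° (elbow-up)
β = atan2(1.5981,-3.2320) = 153.6897°; ψ = atan2(2.0000,2.9999) = 33.6906°
θ_1 = β − ψ = 119.9992°
θ_3 = φ − θ_1 − θ_2 = 89.9993° (wrapped to (-180°,180°])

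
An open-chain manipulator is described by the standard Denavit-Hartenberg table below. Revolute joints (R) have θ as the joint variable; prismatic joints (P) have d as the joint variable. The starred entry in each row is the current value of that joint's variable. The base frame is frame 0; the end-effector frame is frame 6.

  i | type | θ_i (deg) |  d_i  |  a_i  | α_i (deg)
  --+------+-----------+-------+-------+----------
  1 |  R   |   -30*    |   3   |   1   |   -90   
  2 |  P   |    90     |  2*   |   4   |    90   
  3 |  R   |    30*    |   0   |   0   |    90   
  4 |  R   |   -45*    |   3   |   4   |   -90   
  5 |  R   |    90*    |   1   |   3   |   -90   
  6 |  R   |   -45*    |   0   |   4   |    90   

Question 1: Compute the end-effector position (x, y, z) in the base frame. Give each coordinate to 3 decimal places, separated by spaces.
4.370 5.811 -4.380

after link 1: o_1 = (0.8660, -0.5000, 3.0000)
after link 2: o_2 = (1.8660, 1.2321, -1.0000)
after link 3: o_3 = (1.8660, 1.2321, -1.0000)
after link 4: o_4 = (-1.1754, 1.6210, -4.9495)
after link 5: o_5 = (0.9128, 3.8236, -4.0619)
after link 6: o_6 = (4.3696, 5.8110, -4.3797)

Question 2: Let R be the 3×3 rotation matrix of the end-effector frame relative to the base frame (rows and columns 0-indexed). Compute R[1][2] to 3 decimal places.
End-effector z-axis (col 2 of R) = (0.2518,-0.5638,-0.7866)
R[1][2] = -0.5638

-0.564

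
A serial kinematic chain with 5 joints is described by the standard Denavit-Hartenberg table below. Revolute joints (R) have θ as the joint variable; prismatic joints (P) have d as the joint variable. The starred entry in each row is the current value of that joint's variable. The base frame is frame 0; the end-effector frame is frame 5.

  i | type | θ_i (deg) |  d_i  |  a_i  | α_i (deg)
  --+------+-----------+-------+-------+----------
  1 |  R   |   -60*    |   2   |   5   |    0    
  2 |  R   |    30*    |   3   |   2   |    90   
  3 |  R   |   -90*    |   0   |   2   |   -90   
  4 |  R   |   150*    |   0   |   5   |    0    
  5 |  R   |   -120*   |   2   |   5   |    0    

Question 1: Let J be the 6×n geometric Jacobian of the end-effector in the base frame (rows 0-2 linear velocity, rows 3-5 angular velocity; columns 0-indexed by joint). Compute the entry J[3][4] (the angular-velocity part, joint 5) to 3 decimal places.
0.866

axis z_4 = (0.8660,-0.5000,0.0000); lever o_n−o_4 = (2.9821,1.1651,-4.3301)
cross product → J_v[:, 4] = (2.1651,3.7500,2.5000)
J_ω[:, 4] = z_4
entry J[3][4] = 0.8660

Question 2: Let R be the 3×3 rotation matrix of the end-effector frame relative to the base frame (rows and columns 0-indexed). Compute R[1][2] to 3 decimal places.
End-effector z-axis (col 2 of R) = (0.8660,-0.5000,0.0000)
R[1][2] = -0.5000

-0.500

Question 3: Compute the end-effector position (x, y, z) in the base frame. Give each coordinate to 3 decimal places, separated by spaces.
after link 1: o_1 = (2.5000, -4.3301, 2.0000)
after link 2: o_2 = (4.2321, -5.3301, 5.0000)
after link 3: o_3 = (4.2321, -5.3301, 3.0000)
after link 4: o_4 = (5.4821, -3.1651, 7.3301)
after link 5: o_5 = (8.4641, -2.0000, 3.0000)

8.464 -2.000 3.000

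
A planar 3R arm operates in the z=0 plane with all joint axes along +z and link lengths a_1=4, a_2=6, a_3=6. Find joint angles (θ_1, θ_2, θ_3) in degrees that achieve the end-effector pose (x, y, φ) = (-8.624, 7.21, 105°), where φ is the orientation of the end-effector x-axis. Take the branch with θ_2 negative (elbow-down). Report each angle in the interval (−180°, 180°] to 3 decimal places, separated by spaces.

wrist centre = target − a_3·(cos φ, sin φ) = (-7.0711, 1.4144)
cos θ_2 = (52.0009−4²−6²)/(2·4·6) = 0.0000; θ_2 = -89.9989° (elbow-down)
β = atan2(1.4144,-7.0711) = 168.6883°; ψ = atan2(-6.0000,4.0001) = -56.3092°
θ_1 = β − ψ = 224.9975°
θ_3 = φ − θ_1 − θ_2 = -29.9986° (wrapped to (-180°,180°])

-135.003 -89.999 -29.999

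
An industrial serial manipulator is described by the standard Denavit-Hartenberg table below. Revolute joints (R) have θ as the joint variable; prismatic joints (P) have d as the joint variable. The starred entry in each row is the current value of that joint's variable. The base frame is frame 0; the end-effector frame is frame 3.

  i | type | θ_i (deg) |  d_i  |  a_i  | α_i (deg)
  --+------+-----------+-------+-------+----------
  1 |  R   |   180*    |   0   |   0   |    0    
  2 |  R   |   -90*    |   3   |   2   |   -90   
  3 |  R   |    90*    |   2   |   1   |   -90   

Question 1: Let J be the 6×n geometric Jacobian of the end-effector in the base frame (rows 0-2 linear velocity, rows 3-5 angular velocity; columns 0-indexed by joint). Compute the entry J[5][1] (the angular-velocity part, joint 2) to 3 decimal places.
1.000

axis z_1 = (0.0000,0.0000,1.0000); lever o_n−o_1 = (-2.0000,2.0000,2.0000)
cross product → J_v[:, 1] = (-2.0000,-2.0000,0.0000)
J_ω[:, 1] = z_1
entry J[5][1] = 1.0000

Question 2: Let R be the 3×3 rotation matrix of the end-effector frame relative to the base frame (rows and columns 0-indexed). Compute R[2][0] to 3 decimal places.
End-effector x-axis (col 0 of R) = (-0.0000,0.0000,-1.0000)
R[2][0] = -1.0000

-1.000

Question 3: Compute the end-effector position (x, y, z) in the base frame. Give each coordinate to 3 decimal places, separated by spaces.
-2.000 2.000 2.000

after link 1: o_1 = (0.0000, 0.0000, 0.0000)
after link 2: o_2 = (0.0000, 2.0000, 3.0000)
after link 3: o_3 = (-2.0000, 2.0000, 2.0000)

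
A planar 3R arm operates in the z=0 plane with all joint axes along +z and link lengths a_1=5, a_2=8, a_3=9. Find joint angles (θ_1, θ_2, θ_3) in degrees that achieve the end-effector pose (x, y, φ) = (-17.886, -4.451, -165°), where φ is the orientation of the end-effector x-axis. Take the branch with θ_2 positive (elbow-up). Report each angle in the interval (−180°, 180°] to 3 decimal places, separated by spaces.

wrist centre = target − a_3·(cos φ, sin φ) = (-9.1927, -2.1216)
cos θ_2 = (89.0064−5²−8²)/(2·5·8) = 0.0001; θ_2 = 89.9954° (elbow-up)
β = atan2(-2.1216,-9.1927) = -167.0039°; ψ = atan2(8.0000,5.0006) = 57.9913°
θ_1 = β − ψ = -224.9952°
θ_3 = φ − θ_1 − θ_2 = -30.0001° (wrapped to (-180°,180°])

135.005 89.995 -30.000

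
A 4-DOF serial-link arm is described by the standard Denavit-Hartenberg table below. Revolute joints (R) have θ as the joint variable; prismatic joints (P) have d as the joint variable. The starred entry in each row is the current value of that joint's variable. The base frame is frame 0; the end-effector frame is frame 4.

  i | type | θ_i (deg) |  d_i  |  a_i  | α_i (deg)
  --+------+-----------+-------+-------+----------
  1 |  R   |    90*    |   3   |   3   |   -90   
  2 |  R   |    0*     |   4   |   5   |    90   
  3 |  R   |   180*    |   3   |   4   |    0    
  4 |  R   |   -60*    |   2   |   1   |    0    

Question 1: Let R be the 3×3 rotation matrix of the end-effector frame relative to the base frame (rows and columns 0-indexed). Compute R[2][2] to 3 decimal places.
1.000

End-effector z-axis (col 2 of R) = (0.0000,0.0000,1.0000)
R[2][2] = 1.0000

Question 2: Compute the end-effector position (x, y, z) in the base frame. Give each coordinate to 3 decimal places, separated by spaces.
after link 1: o_1 = (0.0000, 3.0000, 3.0000)
after link 2: o_2 = (-4.0000, 8.0000, 3.0000)
after link 3: o_3 = (-4.0000, 4.0000, 6.0000)
after link 4: o_4 = (-4.8660, 3.5000, 8.0000)

-4.866 3.500 8.000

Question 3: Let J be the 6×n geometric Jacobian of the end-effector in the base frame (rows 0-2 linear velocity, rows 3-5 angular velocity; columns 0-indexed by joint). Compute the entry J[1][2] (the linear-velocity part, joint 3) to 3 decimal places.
axis z_2 = (0.0000,0.0000,1.0000); lever o_n−o_2 = (-0.8660,-4.5000,5.0000)
cross product → J_v[:, 2] = (4.5000,-0.8660,0.0000)
J_ω[:, 2] = z_2
entry J[1][2] = -0.8660

-0.866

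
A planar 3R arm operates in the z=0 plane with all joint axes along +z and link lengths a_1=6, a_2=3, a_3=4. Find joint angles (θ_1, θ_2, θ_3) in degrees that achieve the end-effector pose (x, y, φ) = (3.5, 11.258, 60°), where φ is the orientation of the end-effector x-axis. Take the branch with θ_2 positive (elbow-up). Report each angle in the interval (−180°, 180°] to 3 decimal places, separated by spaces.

59.997 60.009 -60.006

wrist centre = target − a_3·(cos φ, sin φ) = (1.5000, 7.7939)
cos θ_2 = (62.9949−6²−3²)/(2·6·3) = 0.4999; θ_2 = 60.0095° (elbow-up)
β = atan2(7.7939,1.5000) = 79.1062°; ψ = atan2(2.5983,7.4996) = 19.1093°
θ_1 = β − ψ = 59.9968°
θ_3 = φ − θ_1 − θ_2 = -60.0063° (wrapped to (-180°,180°])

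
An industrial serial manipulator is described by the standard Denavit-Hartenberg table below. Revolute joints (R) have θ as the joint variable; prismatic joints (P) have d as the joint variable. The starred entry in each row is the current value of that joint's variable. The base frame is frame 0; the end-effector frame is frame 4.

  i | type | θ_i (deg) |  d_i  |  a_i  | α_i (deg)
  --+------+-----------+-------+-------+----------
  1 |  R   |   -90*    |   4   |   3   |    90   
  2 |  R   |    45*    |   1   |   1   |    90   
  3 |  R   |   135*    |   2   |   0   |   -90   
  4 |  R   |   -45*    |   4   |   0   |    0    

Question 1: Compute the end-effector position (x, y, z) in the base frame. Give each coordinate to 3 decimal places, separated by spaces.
after link 1: o_1 = (0.0000, -3.0000, 4.0000)
after link 2: o_2 = (-1.0000, -3.7071, 4.7071)
after link 3: o_3 = (-1.0000, -5.1213, 3.2929)
after link 4: o_4 = (1.8284, -3.1213, 1.2929)

1.828 -3.121 1.293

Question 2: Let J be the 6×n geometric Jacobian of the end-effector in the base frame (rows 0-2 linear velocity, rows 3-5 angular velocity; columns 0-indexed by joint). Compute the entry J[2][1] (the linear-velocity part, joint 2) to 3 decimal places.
axis z_1 = (-1.0000,-0.0000,0.0000); lever o_n−o_1 = (1.8284,-0.1213,-2.7071)
cross product → J_v[:, 1] = (0.0000,-2.7071,0.1213)
J_ω[:, 1] = z_1
entry J[2][1] = 0.1213

0.121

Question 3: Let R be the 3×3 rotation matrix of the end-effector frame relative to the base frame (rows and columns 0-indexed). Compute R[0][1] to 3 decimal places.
-0.500

End-effector y-axis (col 1 of R) = (-0.5000,0.8536,0.1464)
R[0][1] = -0.5000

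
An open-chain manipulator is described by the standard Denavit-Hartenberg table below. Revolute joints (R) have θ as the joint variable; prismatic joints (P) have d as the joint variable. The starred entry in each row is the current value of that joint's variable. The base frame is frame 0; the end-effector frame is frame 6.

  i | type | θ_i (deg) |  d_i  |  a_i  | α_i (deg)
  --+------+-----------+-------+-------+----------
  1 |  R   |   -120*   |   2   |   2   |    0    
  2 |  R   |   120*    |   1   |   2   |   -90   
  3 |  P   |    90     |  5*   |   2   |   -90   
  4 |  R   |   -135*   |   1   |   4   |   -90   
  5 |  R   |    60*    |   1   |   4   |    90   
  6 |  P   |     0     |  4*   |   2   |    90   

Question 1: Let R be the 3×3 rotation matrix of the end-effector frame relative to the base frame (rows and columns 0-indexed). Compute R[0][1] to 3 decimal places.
End-effector y-axis (col 1 of R) = (-0.5000,0.6124,0.6124)
R[0][1] = -0.5000

-0.500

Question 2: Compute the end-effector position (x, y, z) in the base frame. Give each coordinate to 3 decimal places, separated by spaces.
after link 1: o_1 = (-1.0000, -1.7321, 2.0000)
after link 2: o_2 = (1.0000, -1.7321, 3.0000)
after link 3: o_3 = (1.0000, 3.2679, 1.0000)
after link 4: o_4 = (0.0000, 6.0964, 3.8284)
after link 5: o_5 = (3.4641, 8.2177, 4.5355)
after link 6: o_6 = (3.1962, 11.3743, 7.6921)

3.196 11.374 7.692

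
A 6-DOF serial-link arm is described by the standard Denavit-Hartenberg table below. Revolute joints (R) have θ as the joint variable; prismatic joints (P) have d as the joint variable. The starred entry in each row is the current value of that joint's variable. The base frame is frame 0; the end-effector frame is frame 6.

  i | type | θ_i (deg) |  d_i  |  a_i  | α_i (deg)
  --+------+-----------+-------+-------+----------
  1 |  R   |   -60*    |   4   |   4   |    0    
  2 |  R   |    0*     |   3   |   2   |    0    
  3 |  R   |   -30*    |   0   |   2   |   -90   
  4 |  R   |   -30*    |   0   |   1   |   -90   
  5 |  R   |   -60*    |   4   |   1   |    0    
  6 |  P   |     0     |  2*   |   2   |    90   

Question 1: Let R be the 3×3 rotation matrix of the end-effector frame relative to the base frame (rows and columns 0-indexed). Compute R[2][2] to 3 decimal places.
End-effector z-axis (col 2 of R) = (0.5000,0.7500,-0.4330)
R[2][2] = -0.4330

-0.433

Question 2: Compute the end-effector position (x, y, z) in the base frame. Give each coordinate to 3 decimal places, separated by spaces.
after link 1: o_1 = (2.0000, -3.4641, 4.0000)
after link 2: o_2 = (3.0000, -5.1962, 7.0000)
after link 3: o_3 = (3.0000, -7.1962, 7.0000)
after link 4: o_4 = (3.0000, -8.0622, 7.5000)
after link 5: o_5 = (3.8660, -10.4952, 4.2859)
after link 6: o_6 = (5.5981, -12.3612, 3.0538)

5.598 -12.361 3.054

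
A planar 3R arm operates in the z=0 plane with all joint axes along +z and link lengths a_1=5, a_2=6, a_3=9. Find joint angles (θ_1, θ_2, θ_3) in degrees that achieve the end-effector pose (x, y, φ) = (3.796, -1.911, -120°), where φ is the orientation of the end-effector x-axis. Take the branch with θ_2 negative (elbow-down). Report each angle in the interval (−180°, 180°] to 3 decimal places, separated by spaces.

wrist centre = target − a_3·(cos φ, sin φ) = (8.2960, 5.8832)
cos θ_2 = (103.4360−5²−6²)/(2·5·6) = 0.7073; θ_2 = -44.9870° (elbow-down)
β = atan2(5.8832,8.2960) = 35.3429°; ψ = atan2(-4.2417,9.2436) = -24.6493°
θ_1 = β − ψ = 59.9922°
θ_3 = φ − θ_1 − θ_2 = -135.0052° (wrapped to (-180°,180°])

59.992 -44.987 -135.005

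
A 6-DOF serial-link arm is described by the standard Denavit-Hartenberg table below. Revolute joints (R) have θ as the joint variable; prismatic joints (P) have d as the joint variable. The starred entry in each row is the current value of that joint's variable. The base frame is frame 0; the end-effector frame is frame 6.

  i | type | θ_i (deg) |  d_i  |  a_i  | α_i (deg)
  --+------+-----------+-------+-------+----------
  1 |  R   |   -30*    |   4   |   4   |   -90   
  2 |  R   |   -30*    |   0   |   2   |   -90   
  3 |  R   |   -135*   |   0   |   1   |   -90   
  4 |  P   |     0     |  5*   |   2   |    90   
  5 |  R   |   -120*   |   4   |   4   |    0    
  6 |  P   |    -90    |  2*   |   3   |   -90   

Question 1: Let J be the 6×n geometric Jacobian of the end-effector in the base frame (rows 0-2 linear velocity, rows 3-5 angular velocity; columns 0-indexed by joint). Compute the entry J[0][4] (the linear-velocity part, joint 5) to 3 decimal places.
-4.411

axis z_4 = (0.4330,-0.2500,-0.8660); lever o_n−o_4 = (1.6749,-6.3250,-4.2649)
cross product → J_v[:, 4] = (-4.4114,0.3963,-2.3201)
J_ω[:, 4] = z_4
entry J[0][4] = -4.4114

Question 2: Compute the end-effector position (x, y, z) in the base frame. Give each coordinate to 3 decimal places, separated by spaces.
10.528 -4.904 1.442

after link 1: o_1 = (3.4641, -2.0000, 4.0000)
after link 2: o_2 = (4.9641, -2.8660, 5.0000)
after link 3: o_3 = (4.7873, -1.9475, 4.6464)
after link 4: o_4 = (8.8532, 1.4206, 5.7071)
after link 5: o_5 = (7.8769, -2.4772, 1.7254)
after link 6: o_6 = (10.5281, -4.9044, 1.4422)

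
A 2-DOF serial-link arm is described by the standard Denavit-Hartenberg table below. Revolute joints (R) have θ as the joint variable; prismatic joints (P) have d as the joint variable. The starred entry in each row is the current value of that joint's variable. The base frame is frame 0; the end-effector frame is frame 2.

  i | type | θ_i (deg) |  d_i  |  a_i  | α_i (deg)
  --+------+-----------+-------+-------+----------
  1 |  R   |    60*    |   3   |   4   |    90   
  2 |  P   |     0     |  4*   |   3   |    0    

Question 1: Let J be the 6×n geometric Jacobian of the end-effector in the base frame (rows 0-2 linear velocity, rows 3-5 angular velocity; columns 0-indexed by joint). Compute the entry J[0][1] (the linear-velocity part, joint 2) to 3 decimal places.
0.866

prismatic axis z_1 = (0.8660,-0.5000,0.0000)
J_v[:, 1] = z_1; J_ω[:, 1] = (0,0,0)
entry J[0][1] = 0.8660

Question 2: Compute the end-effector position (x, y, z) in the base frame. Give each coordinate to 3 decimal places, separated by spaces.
6.964 4.062 3.000

after link 1: o_1 = (2.0000, 3.4641, 3.0000)
after link 2: o_2 = (6.9641, 4.0622, 3.0000)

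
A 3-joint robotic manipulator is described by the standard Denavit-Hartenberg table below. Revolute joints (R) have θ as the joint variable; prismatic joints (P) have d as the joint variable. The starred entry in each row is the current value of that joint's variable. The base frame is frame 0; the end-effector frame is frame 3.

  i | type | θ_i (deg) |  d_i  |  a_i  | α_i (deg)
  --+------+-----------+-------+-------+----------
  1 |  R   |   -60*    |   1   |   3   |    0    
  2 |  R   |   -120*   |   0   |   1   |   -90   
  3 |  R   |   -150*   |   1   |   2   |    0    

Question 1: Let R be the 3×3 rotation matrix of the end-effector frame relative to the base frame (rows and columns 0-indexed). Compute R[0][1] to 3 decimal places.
-0.500

End-effector y-axis (col 1 of R) = (-0.5000,-0.0000,0.8660)
R[0][1] = -0.5000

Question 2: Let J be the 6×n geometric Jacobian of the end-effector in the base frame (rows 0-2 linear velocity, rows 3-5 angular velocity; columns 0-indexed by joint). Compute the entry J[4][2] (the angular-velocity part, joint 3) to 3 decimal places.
-1.000

axis z_2 = (0.0000,-1.0000,0.0000); lever o_n−o_2 = (1.7321,-1.0000,1.0000)
cross product → J_v[:, 2] = (-1.0000,-0.0000,1.7321)
J_ω[:, 2] = z_2
entry J[4][2] = -1.0000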